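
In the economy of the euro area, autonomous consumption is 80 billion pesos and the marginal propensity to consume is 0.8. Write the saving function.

S = Y − C = Y − (80 + 0.8Y) = -80 + (1 − 0.8)Y

S = -80 + 0.2Y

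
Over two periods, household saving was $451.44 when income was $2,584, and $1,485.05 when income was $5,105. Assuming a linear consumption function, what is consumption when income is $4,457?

MPS = ΔS/ΔY = (1485.05 − 451.44)/(5105 − 2584) = 1033.61/2521 = 0.41
MPC = 1 − MPS = 0.59
Autonomous saving = 451.44 − 0.41(2584) = -608, so a = 608
C = 608 + 0.59(4457) = 608 + 2629.63 = 3237.63

C = 3237.63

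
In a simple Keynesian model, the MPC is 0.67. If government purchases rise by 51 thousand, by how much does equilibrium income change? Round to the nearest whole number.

ΔY ≈ 155

The multiplier is 1/(1 − MPC) = 1/0.33.
ΔY = 51/0.33 = 154.55 ≈ 155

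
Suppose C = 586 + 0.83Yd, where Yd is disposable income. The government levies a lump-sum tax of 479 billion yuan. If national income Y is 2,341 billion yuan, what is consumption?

Yd = Y − T = 2341 − 479 = 1862
C = 586 + 0.83(1862) = 586 + 1545.46 = 2131.46

C = 2131.46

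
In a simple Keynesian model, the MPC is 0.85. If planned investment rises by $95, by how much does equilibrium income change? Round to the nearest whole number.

ΔY ≈ 633

The multiplier is 1/(1 − MPC) = 1/0.15.
ΔY = 95/0.15 = 633.33 ≈ 633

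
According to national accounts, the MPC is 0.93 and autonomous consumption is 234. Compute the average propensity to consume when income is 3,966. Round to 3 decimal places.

APC = 0.989

C = 234 + 0.93(3966) = 3922.38
APC = C/Y = 3922.38/3966 = 0.989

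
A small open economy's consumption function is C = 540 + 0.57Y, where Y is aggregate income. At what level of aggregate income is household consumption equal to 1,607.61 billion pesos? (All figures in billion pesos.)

Y = 1873

540 + 0.57Y = 1607.61
0.57Y = 1067.61, so Y = 1067.61/0.57 = 1873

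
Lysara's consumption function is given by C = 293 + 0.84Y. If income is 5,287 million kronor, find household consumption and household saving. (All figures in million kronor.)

C = 4734.08; S = 552.92

C = 293 + 0.84(5287) = 293 + 4441.08 = 4734.08
S = Y − C = 5287 − 4734.08 = 552.92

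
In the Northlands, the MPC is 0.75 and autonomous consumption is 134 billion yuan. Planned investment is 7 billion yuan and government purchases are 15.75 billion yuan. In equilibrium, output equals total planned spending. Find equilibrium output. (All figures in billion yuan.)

Y = 627

Y = C + I + G = 134 + 0.75Y + 7 + 15.75
Y − 0.75Y = 156.75
0.25Y = 156.75, so Y = 156.75/0.25 = 627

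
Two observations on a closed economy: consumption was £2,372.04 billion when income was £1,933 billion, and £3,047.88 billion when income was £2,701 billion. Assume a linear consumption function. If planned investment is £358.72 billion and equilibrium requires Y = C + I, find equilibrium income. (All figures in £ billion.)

MPC = (3047.88 − 2372.04)/(2701 − 1933) = 675.84/768 = 0.88
a = 2372.04 − 0.88(1933) = 671
Equilibrium: Y = 671 + 0.88Y + 358.72
0.12Y = 1029.72, so Y = 1029.72/0.12 = 8581

Y = 8581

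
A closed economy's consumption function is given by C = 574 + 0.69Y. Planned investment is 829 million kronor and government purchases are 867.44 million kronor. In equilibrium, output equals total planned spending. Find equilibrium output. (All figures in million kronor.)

Y = C + I + G = 574 + 0.69Y + 829 + 867.44
Y − 0.69Y = 2270.44
0.31Y = 2270.44, so Y = 2270.44/0.31 = 7324

Y = 7324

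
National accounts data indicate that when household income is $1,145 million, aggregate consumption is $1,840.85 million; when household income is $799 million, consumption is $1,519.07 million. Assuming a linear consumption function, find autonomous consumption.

MPC = ΔC/ΔY = (1840.85 − 1519.07)/(1145 − 799) = 321.78/346 = 0.93
a = C − MPC·Y = 1519.07 − 0.93(799) = 1519.07 − 743.07 = 776

a = 776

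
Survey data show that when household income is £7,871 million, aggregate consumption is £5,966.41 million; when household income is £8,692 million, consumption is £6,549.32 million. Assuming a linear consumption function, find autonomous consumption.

MPC = ΔC/ΔY = (6549.32 − 5966.41)/(8692 − 7871) = 582.91/821 = 0.71
a = C − MPC·Y = 5966.41 − 0.71(7871) = 5966.41 − 5588.41 = 378

a = 378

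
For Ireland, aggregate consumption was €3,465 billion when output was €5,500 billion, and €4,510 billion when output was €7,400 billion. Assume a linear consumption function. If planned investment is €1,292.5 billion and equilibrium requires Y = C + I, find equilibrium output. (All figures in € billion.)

Y = 3850

MPC = (4510 − 3465)/(7400 − 5500) = 1045/1900 = 0.55
a = 3465 − 0.55(5500) = 440
Equilibrium: Y = 440 + 0.55Y + 1292.5
0.45Y = 1732.5, so Y = 1732.5/0.45 = 3850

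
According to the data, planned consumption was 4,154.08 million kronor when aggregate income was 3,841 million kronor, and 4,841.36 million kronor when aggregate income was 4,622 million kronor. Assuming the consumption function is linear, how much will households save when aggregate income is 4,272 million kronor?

S = -261.36

MPC = (4841.36 − 4154.08)/(4622 − 3841) = 687.28/781 = 0.88
a = 4154.08 − 0.88(3841) = 4154.08 − 3380.08 = 774
C = 774 + 0.88(4272) = 4533.36
S = 4272 − 4533.36 = -261.36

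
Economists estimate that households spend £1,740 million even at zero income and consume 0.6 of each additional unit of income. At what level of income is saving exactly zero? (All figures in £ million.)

Y = 4350

At break-even, C = Y: 1740 + 0.6Y = Y
0.4Y = 1740, so Y = 1740/0.4 = 4350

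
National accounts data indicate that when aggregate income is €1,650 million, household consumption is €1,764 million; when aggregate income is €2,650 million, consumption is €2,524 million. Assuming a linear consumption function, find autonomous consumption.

a = 510

MPC = ΔC/ΔY = (2524 − 1764)/(2650 − 1650) = 760/1000 = 0.76
a = C − MPC·Y = 1764 − 0.76(1650) = 1764 − 1254 = 510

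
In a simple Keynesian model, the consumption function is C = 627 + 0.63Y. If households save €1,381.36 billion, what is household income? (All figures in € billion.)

Y = 5428

S = Y − C = -627 + 0.37Y
-627 + 0.37Y = 1381.36, so 0.37Y = 2008.36 and Y = 5428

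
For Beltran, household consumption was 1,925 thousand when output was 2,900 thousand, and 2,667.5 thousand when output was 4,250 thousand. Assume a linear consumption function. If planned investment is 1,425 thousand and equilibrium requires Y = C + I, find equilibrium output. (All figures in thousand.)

Y = 3900

MPC = (2667.5 − 1925)/(4250 − 2900) = 742.5/1350 = 0.55
a = 1925 − 0.55(2900) = 330
Equilibrium: Y = 330 + 0.55Y + 1425
0.45Y = 1755, so Y = 1755/0.45 = 3900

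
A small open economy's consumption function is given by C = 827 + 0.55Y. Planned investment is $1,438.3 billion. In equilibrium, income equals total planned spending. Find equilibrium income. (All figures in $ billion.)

Y = C + I = 827 + 0.55Y + 1438.3
Y − 0.55Y = 2265.3
0.45Y = 2265.3, so Y = 2265.3/0.45 = 5034

Y = 5034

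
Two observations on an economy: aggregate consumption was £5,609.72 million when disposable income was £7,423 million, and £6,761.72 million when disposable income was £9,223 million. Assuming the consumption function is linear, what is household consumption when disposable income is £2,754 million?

MPC = (6761.72 − 5609.72)/(9223 − 7423) = 1152/1800 = 0.64
a = 5609.72 − 0.64(7423) = 5609.72 − 4750.72 = 859
C = 859 + 0.64(2754) = 859 + 1762.56 = 2621.56

C = 2621.56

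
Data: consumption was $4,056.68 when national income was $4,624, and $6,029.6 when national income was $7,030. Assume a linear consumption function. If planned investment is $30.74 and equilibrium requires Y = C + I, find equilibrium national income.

MPC = (6029.6 − 4056.68)/(7030 − 4624) = 1972.92/2406 = 0.82
a = 4056.68 − 0.82(4624) = 265
Equilibrium: Y = 265 + 0.82Y + 30.74
0.18Y = 295.74, so Y = 295.74/0.18 = 1643

Y = 1643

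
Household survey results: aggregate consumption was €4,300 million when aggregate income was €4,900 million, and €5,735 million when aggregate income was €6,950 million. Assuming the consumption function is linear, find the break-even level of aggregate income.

Y = 2900

MPC = (5735 − 4300)/(6950 − 4900) = 1435/2050 = 0.7
a = 4300 − 0.7(4900) = 4300 − 3430 = 870
Break-even: Y = a/(1−MPC) = 870/0.3 = 2900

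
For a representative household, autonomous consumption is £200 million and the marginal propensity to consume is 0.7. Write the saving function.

S = -200 + 0.3Y

S = Y − C = Y − (200 + 0.7Y) = -200 + (1 − 0.7)Y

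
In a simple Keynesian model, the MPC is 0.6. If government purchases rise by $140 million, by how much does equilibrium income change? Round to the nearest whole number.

The multiplier is 1/(1 − MPC) = 1/0.4.
ΔY = 140/0.4 = 350.00 ≈ 350

ΔY ≈ 350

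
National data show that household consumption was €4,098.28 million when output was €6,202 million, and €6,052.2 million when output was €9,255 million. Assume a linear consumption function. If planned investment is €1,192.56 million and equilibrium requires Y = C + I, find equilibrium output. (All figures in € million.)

MPC = (6052.2 − 4098.28)/(9255 − 6202) = 1953.92/3053 = 0.64
a = 4098.28 − 0.64(6202) = 129
Equilibrium: Y = 129 + 0.64Y + 1192.56
0.36Y = 1321.56, so Y = 1321.56/0.36 = 3671

Y = 3671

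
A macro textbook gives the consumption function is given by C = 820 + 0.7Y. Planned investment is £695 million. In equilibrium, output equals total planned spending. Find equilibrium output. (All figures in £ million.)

Y = 5050

Y = C + I = 820 + 0.7Y + 695
Y − 0.7Y = 1515
0.3Y = 1515, so Y = 1515/0.3 = 5050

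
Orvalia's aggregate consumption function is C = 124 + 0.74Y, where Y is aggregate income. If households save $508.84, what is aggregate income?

Y = 2434

S = Y − C = -124 + 0.26Y
-124 + 0.26Y = 508.84, so 0.26Y = 632.84 and Y = 2434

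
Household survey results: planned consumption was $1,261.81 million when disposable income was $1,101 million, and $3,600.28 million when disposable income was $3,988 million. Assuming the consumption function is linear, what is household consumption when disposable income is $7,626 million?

MPC = (3600.28 − 1261.81)/(3988 − 1101) = 2338.47/2887 = 0.81
a = 1261.81 − 0.81(1101) = 1261.81 − 891.81 = 370
C = 370 + 0.81(7626) = 370 + 6177.06 = 6547.06

C = 6547.06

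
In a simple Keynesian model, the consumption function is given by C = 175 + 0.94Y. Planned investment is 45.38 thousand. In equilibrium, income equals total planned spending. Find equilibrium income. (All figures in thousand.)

Y = 3673

Y = C + I = 175 + 0.94Y + 45.38
Y − 0.94Y = 220.38
0.06Y = 220.38, so Y = 220.38/0.06 = 3673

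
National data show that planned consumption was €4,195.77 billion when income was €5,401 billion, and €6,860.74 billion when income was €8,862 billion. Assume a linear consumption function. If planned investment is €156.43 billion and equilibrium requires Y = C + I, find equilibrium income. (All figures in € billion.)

MPC = (6860.74 − 4195.77)/(8862 − 5401) = 2664.97/3461 = 0.77
a = 4195.77 − 0.77(5401) = 37
Equilibrium: Y = 37 + 0.77Y + 156.43
0.23Y = 193.43, so Y = 193.43/0.23 = 841

Y = 841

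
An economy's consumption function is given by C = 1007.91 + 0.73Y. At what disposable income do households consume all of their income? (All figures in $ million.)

Y = 3733

At break-even, C = Y: 1007.91 + 0.73Y = Y
0.27Y = 1007.91, so Y = 1007.91/0.27 = 3733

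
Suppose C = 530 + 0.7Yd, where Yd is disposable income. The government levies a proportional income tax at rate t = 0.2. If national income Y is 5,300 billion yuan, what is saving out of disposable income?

S = 742

Yd = (1 − 0.2)(5300) = 0.8(5300) = 4240
C = 530 + 0.7(4240) = 530 + 2968 = 3498
S = Yd − C = 4240 − 3498 = 742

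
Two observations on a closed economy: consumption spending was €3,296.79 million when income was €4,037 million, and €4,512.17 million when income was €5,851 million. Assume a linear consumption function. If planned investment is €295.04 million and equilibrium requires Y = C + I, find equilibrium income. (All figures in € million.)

MPC = (4512.17 − 3296.79)/(5851 − 4037) = 1215.38/1814 = 0.67
a = 3296.79 − 0.67(4037) = 592
Equilibrium: Y = 592 + 0.67Y + 295.04
0.33Y = 887.04, so Y = 887.04/0.33 = 2688

Y = 2688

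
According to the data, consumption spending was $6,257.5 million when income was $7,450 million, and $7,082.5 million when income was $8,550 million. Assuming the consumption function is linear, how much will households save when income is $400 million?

MPC = (7082.5 − 6257.5)/(8550 − 7450) = 825/1100 = 0.75
a = 6257.5 − 0.75(7450) = 6257.5 − 5587.5 = 670
C = 670 + 0.75(400) = 970
S = 400 − 970 = -570

S = -570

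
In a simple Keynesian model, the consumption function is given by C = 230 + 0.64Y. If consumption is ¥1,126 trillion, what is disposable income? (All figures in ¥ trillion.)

230 + 0.64Y = 1126
0.64Y = 896, so Y = 896/0.64 = 1400

Y = 1400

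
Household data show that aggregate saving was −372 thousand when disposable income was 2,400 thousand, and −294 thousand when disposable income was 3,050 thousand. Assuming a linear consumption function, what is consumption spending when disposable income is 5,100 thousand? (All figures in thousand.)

MPS = ΔS/ΔY = (-294 − (-372))/(3050 − 2400) = 78/650 = 0.12
MPC = 1 − MPS = 0.88
Autonomous saving = -372 − 0.12(2400) = -660, so a = 660
C = 660 + 0.88(5100) = 660 + 4488 = 5148

C = 5148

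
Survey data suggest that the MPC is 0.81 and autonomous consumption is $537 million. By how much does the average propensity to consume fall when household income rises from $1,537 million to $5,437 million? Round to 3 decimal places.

ΔAPC = 0.251

At Y = 1537: C = 537 + 0.81(1537) = 1781.97, APC = 1781.97/1537 = 1.1594
At Y = 5437: C = 4940.97, APC = 4940.97/5437 = 0.9088
Fall in APC = 1.1594 − 0.9088 = 0.2506 ≈ 0.251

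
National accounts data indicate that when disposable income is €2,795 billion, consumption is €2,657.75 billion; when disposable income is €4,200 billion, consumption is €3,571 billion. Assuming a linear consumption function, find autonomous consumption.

a = 841

MPC = ΔC/ΔY = (3571 − 2657.75)/(4200 − 2795) = 913.25/1405 = 0.65
a = C − MPC·Y = 2657.75 − 0.65(2795) = 2657.75 − 1816.75 = 841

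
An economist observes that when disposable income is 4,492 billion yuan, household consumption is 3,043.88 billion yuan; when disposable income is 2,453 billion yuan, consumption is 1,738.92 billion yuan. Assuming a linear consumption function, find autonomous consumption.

MPC = ΔC/ΔY = (3043.88 − 1738.92)/(4492 − 2453) = 1304.96/2039 = 0.64
a = C − MPC·Y = 1738.92 − 0.64(2453) = 1738.92 − 1569.92 = 169

a = 169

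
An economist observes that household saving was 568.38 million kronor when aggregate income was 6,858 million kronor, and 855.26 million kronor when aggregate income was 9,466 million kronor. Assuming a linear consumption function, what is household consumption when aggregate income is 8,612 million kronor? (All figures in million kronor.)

C = 7850.68

MPS = ΔS/ΔY = (855.26 − 568.38)/(9466 − 6858) = 286.88/2608 = 0.11
MPC = 1 − MPS = 0.89
Autonomous saving = 568.38 − 0.11(6858) = -186, so a = 186
C = 186 + 0.89(8612) = 186 + 7664.68 = 7850.68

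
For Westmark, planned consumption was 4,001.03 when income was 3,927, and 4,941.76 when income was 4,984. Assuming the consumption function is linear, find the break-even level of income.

Y = 4600

MPC = (4941.76 − 4001.03)/(4984 − 3927) = 940.73/1057 = 0.89
a = 4001.03 − 0.89(3927) = 4001.03 − 3495.03 = 506
Break-even: Y = a/(1−MPC) = 506/0.11 = 4600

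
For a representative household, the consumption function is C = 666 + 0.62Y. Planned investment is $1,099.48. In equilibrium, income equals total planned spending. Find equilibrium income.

Y = C + I = 666 + 0.62Y + 1099.48
Y − 0.62Y = 1765.48
0.38Y = 1765.48, so Y = 1765.48/0.38 = 4646

Y = 4646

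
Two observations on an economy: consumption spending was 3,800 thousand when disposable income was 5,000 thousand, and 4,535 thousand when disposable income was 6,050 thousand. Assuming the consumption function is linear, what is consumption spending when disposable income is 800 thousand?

C = 860

MPC = (4535 − 3800)/(6050 − 5000) = 735/1050 = 0.7
a = 3800 − 0.7(5000) = 3800 − 3500 = 300
C = 300 + 0.7(800) = 300 + 560 = 860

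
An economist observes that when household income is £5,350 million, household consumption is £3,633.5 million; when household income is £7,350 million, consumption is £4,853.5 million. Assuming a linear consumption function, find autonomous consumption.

a = 370

MPC = ΔC/ΔY = (4853.5 − 3633.5)/(7350 − 5350) = 1220/2000 = 0.61
a = C − MPC·Y = 3633.5 − 0.61(5350) = 3633.5 − 3263.5 = 370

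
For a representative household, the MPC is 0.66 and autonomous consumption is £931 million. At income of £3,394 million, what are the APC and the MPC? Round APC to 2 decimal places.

APC = 0.93; MPC = 0.66

MPC = 0.66 (the slope of the consumption function)
C = 931 + 0.66(3394) = 3171.04, so APC = 3171.04/3394 = 0.93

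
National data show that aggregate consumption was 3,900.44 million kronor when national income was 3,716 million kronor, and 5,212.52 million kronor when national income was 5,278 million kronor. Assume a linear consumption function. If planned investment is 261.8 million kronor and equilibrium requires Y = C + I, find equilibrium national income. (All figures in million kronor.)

Y = 6505

MPC = (5212.52 − 3900.44)/(5278 − 3716) = 1312.08/1562 = 0.84
a = 3900.44 − 0.84(3716) = 779
Equilibrium: Y = 779 + 0.84Y + 261.8
0.16Y = 1040.8, so Y = 1040.8/0.16 = 6505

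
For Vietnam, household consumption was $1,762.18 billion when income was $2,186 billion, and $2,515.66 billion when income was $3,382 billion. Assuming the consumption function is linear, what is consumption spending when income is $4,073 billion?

MPC = (2515.66 − 1762.18)/(3382 − 2186) = 753.48/1196 = 0.63
a = 1762.18 − 0.63(2186) = 1762.18 − 1377.18 = 385
C = 385 + 0.63(4073) = 385 + 2565.99 = 2950.99

C = 2950.99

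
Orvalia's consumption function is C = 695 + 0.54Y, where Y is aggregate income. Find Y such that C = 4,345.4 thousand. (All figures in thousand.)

695 + 0.54Y = 4345.4
0.54Y = 3650.4, so Y = 3650.4/0.54 = 6760

Y = 6760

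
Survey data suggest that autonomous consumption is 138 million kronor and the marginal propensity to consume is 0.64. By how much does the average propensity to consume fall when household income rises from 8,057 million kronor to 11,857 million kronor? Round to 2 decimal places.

At Y = 8057: C = 138 + 0.64(8057) = 5294.48, APC = 5294.48/8057 = 0.657
At Y = 11857: C = 7726.48, APC = 7726.48/11857 = 0.652
Fall in APC = 0.657 − 0.652 = 0.005 ≈ 0.01

ΔAPC = 0.01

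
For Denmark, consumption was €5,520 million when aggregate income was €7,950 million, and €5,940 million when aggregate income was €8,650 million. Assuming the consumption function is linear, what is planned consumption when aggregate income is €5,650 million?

C = 4140

MPC = (5940 − 5520)/(8650 − 7950) = 420/700 = 0.6
a = 5520 − 0.6(7950) = 5520 − 4770 = 750
C = 750 + 0.6(5650) = 750 + 3390 = 4140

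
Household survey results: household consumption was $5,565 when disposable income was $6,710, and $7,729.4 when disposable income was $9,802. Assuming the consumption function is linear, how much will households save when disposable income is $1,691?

S = -360.7

MPC = (7729.4 − 5565)/(9802 − 6710) = 2164.4/3092 = 0.7
a = 5565 − 0.7(6710) = 5565 − 4697 = 868
C = 868 + 0.7(1691) = 2051.7
S = 1691 − 2051.7 = -360.7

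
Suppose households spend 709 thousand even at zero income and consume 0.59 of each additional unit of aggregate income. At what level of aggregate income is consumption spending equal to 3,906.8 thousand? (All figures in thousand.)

709 + 0.59Y = 3906.8
0.59Y = 3197.8, so Y = 3197.8/0.59 = 5420

Y = 5420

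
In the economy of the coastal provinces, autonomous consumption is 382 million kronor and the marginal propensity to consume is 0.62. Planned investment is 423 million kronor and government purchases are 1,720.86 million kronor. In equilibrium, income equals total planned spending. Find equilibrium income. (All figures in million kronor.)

Y = C + I + G = 382 + 0.62Y + 423 + 1720.86
Y − 0.62Y = 2525.86
0.38Y = 2525.86, so Y = 2525.86/0.38 = 6647

Y = 6647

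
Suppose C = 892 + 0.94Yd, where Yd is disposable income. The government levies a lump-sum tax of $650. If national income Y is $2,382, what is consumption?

C = 2520.08

Yd = Y − T = 2382 − 650 = 1732
C = 892 + 0.94(1732) = 892 + 1628.08 = 2520.08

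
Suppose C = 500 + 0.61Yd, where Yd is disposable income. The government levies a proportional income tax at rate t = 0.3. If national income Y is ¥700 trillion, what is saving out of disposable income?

S = -308.9

Yd = (1 − 0.3)(700) = 0.7(700) = 490
C = 500 + 0.61(490) = 500 + 298.9 = 798.9
S = Yd − C = 490 − 798.9 = -308.9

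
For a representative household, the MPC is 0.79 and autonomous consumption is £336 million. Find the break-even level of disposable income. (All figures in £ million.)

Y = 1600

At break-even, C = Y: 336 + 0.79Y = Y
0.21Y = 336, so Y = 336/0.21 = 1600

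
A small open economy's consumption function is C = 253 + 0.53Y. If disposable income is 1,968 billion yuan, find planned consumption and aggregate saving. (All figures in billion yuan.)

C = 253 + 0.53(1968) = 253 + 1043.04 = 1296.04
S = Y − C = 1968 − 1296.04 = 671.96

C = 1296.04; S = 671.96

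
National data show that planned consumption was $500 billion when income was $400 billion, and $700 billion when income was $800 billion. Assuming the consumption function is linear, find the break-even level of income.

Y = 600

MPC = (700 − 500)/(800 − 400) = 200/400 = 0.5
a = 500 − 0.5(400) = 500 − 200 = 300
Break-even: Y = a/(1−MPC) = 300/0.5 = 600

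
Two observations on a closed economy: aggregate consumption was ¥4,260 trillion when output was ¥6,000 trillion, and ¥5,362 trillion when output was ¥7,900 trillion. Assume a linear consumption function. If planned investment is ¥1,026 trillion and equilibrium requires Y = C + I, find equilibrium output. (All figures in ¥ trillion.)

Y = 4300

MPC = (5362 − 4260)/(7900 − 6000) = 1102/1900 = 0.58
a = 4260 − 0.58(6000) = 780
Equilibrium: Y = 780 + 0.58Y + 1026
0.42Y = 1806, so Y = 1806/0.42 = 4300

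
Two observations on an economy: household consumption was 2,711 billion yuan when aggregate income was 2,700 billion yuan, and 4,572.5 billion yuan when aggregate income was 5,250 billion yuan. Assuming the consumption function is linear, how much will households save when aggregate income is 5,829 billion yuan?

S = 833.83

MPC = (4572.5 − 2711)/(5250 − 2700) = 1861.5/2550 = 0.73
a = 2711 − 0.73(2700) = 2711 − 1971 = 740
C = 740 + 0.73(5829) = 4995.17
S = 5829 − 4995.17 = 833.83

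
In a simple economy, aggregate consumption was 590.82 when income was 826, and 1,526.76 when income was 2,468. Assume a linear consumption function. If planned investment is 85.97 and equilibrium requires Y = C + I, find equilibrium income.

MPC = (1526.76 − 590.82)/(2468 − 826) = 935.94/1642 = 0.57
a = 590.82 − 0.57(826) = 120
Equilibrium: Y = 120 + 0.57Y + 85.97
0.43Y = 205.97, so Y = 205.97/0.43 = 479

Y = 479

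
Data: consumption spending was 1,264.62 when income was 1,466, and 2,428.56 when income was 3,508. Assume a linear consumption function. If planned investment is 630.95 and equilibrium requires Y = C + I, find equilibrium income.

Y = 2465

MPC = (2428.56 − 1264.62)/(3508 − 1466) = 1163.94/2042 = 0.57
a = 1264.62 − 0.57(1466) = 429
Equilibrium: Y = 429 + 0.57Y + 630.95
0.43Y = 1059.95, so Y = 1059.95/0.43 = 2465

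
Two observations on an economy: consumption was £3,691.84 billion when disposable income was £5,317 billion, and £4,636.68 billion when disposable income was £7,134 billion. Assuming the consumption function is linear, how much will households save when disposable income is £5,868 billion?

MPC = (4636.68 − 3691.84)/(7134 − 5317) = 944.84/1817 = 0.52
a = 3691.84 − 0.52(5317) = 3691.84 − 2764.84 = 927
C = 927 + 0.52(5868) = 3978.36
S = 5868 − 3978.36 = 1889.64

S = 1889.64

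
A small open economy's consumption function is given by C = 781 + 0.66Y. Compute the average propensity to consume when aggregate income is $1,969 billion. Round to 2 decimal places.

APC = 1.06

C = 781 + 0.66(1969) = 2080.54
APC = C/Y = 2080.54/1969 = 1.06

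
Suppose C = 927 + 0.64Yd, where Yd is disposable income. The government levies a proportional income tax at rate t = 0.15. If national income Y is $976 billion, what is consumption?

C = 1457.944

Yd = (1 − 0.15)(976) = 0.85(976) = 829.6
C = 927 + 0.64(829.6) = 927 + 530.944 = 1457.944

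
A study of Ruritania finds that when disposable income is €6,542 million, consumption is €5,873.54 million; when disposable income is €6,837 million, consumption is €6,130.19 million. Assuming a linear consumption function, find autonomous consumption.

MPC = ΔC/ΔY = (6130.19 − 5873.54)/(6837 − 6542) = 256.65/295 = 0.87
a = C − MPC·Y = 5873.54 − 0.87(6542) = 5873.54 − 5691.54 = 182

a = 182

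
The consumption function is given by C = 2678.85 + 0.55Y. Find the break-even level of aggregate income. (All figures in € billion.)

At break-even, C = Y: 2678.85 + 0.55Y = Y
0.45Y = 2678.85, so Y = 2678.85/0.45 = 5953

Y = 5953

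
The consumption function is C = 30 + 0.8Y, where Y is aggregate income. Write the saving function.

S = -30 + 0.2Y

S = Y − C = Y − (30 + 0.8Y) = -30 + (1 − 0.8)Y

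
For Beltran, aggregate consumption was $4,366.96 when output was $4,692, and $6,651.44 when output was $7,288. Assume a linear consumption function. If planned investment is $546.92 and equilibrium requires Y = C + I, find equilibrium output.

MPC = (6651.44 − 4366.96)/(7288 − 4692) = 2284.48/2596 = 0.88
a = 4366.96 − 0.88(4692) = 238
Equilibrium: Y = 238 + 0.88Y + 546.92
0.12Y = 784.92, so Y = 784.92/0.12 = 6541

Y = 6541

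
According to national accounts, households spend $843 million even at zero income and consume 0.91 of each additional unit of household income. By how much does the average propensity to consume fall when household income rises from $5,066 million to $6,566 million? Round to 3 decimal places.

At Y = 5066: C = 843 + 0.91(5066) = 5453.06, APC = 5453.06/5066 = 1.0764
At Y = 6566: C = 6818.06, APC = 6818.06/6566 = 1.0384
Fall in APC = 1.0764 − 1.0384 = 0.038

ΔAPC = 0.038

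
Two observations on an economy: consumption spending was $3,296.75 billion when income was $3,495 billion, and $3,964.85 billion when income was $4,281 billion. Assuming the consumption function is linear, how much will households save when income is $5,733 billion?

S = 533.95

MPC = (3964.85 − 3296.75)/(4281 − 3495) = 668.1/786 = 0.85
a = 3296.75 − 0.85(3495) = 3296.75 − 2970.75 = 326
C = 326 + 0.85(5733) = 5199.05
S = 5733 − 5199.05 = 533.95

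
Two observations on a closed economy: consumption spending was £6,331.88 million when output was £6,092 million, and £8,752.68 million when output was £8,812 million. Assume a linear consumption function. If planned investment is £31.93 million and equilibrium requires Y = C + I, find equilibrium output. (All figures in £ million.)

Y = 8563

MPC = (8752.68 − 6331.88)/(8812 − 6092) = 2420.8/2720 = 0.89
a = 6331.88 − 0.89(6092) = 910
Equilibrium: Y = 910 + 0.89Y + 31.93
0.11Y = 941.93, so Y = 941.93/0.11 = 8563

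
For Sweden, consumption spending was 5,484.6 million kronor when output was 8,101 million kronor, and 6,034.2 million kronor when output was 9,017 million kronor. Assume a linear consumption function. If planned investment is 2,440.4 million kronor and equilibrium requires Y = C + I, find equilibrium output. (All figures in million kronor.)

MPC = (6034.2 − 5484.6)/(9017 − 8101) = 549.6/916 = 0.6
a = 5484.6 − 0.6(8101) = 624
Equilibrium: Y = 624 + 0.6Y + 2440.4
0.4Y = 3064.4, so Y = 3064.4/0.4 = 7661

Y = 7661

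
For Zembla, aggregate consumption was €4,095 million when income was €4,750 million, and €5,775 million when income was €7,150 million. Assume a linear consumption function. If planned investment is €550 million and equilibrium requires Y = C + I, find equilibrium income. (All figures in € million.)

Y = 4400

MPC = (5775 − 4095)/(7150 − 4750) = 1680/2400 = 0.7
a = 4095 − 0.7(4750) = 770
Equilibrium: Y = 770 + 0.7Y + 550
0.3Y = 1320, so Y = 1320/0.3 = 4400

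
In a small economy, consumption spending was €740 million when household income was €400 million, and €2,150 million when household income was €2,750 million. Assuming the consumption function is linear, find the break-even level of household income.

Y = 1250

MPC = (2150 − 740)/(2750 − 400) = 1410/2350 = 0.6
a = 740 − 0.6(400) = 740 − 240 = 500
Break-even: Y = a/(1−MPC) = 500/0.4 = 1250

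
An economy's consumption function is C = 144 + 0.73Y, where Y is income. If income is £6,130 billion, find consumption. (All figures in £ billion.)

C = 4618.9

C = 144 + 0.73(6130) = 144 + 4474.9 = 4618.9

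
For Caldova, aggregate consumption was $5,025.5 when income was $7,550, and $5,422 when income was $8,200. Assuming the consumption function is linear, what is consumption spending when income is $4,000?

C = 2860

MPC = (5422 − 5025.5)/(8200 − 7550) = 396.5/650 = 0.61
a = 5025.5 − 0.61(7550) = 5025.5 − 4605.5 = 420
C = 420 + 0.61(4000) = 420 + 2440 = 2860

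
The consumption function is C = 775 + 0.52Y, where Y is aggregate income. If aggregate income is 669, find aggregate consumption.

C = 775 + 0.52(669) = 775 + 347.88 = 1122.88

C = 1122.88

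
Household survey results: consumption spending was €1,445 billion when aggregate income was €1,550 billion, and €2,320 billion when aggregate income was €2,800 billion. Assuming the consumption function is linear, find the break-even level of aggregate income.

MPC = (2320 − 1445)/(2800 − 1550) = 875/1250 = 0.7
a = 1445 − 0.7(1550) = 1445 − 1085 = 360
Break-even: Y = a/(1−MPC) = 360/0.3 = 1200

Y = 1200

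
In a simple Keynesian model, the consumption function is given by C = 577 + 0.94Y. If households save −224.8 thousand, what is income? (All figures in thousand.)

Y = 5870

S = Y − C = -577 + 0.06Y
-577 + 0.06Y = -224.8, so 0.06Y = 352.2 and Y = 5870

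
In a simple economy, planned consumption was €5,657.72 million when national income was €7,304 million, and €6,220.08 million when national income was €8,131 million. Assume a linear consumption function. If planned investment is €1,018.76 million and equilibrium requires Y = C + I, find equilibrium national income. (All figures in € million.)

Y = 5343

MPC = (6220.08 − 5657.72)/(8131 − 7304) = 562.36/827 = 0.68
a = 5657.72 − 0.68(7304) = 691
Equilibrium: Y = 691 + 0.68Y + 1018.76
0.32Y = 1709.76, so Y = 1709.76/0.32 = 5343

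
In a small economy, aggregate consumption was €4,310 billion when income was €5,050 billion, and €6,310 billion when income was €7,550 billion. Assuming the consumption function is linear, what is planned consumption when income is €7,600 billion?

C = 6350

MPC = (6310 − 4310)/(7550 − 5050) = 2000/2500 = 0.8
a = 4310 − 0.8(5050) = 4310 − 4040 = 270
C = 270 + 0.8(7600) = 270 + 6080 = 6350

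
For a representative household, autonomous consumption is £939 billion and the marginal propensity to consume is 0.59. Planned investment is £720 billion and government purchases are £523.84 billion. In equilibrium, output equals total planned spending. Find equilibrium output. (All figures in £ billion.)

Y = C + I + G = 939 + 0.59Y + 720 + 523.84
Y − 0.59Y = 2182.84
0.41Y = 2182.84, so Y = 2182.84/0.41 = 5324

Y = 5324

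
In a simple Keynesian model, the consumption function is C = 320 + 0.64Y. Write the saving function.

S = -320 + 0.36Y

S = Y − C = Y − (320 + 0.64Y) = -320 + (1 − 0.64)Y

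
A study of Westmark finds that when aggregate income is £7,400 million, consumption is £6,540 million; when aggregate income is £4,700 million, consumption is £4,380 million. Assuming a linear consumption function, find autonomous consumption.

a = 620

MPC = ΔC/ΔY = (6540 − 4380)/(7400 − 4700) = 2160/2700 = 0.8
a = C − MPC·Y = 4380 − 0.8(4700) = 4380 − 3760 = 620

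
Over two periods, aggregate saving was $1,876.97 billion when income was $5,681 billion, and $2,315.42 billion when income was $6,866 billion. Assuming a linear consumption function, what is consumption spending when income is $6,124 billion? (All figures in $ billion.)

C = 4083.12

MPS = ΔS/ΔY = (2315.42 − 1876.97)/(6866 − 5681) = 438.45/1185 = 0.37
MPC = 1 − MPS = 0.63
Autonomous saving = 1876.97 − 0.37(5681) = -225, so a = 225
C = 225 + 0.63(6124) = 225 + 3858.12 = 4083.12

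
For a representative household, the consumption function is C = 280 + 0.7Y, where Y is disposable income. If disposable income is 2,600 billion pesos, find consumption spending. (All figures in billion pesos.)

C = 2100

C = 280 + 0.7(2600) = 280 + 1820 = 2100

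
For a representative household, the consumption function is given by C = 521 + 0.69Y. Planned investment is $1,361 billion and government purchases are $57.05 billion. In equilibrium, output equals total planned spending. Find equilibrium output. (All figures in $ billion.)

Y = C + I + G = 521 + 0.69Y + 1361 + 57.05
Y − 0.69Y = 1939.05
0.31Y = 1939.05, so Y = 1939.05/0.31 = 6255

Y = 6255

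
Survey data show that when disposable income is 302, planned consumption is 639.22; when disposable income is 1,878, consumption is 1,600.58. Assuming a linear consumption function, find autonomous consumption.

a = 455

MPC = ΔC/ΔY = (1600.58 − 639.22)/(1878 − 302) = 961.36/1576 = 0.61
a = C − MPC·Y = 639.22 − 0.61(302) = 639.22 − 184.22 = 455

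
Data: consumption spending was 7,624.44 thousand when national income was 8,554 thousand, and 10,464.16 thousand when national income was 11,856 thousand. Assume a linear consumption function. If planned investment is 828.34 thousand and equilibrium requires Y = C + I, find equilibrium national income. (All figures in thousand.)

MPC = (10464.16 − 7624.44)/(11856 − 8554) = 2839.72/3302 = 0.86
a = 7624.44 − 0.86(8554) = 268
Equilibrium: Y = 268 + 0.86Y + 828.34
0.14Y = 1096.34, so Y = 1096.34/0.14 = 7831

Y = 7831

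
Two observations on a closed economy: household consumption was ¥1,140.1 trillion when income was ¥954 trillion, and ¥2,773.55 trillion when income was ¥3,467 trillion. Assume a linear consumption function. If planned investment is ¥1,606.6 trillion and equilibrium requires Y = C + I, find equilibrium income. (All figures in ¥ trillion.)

Y = 6076

MPC = (2773.55 − 1140.1)/(3467 − 954) = 1633.45/2513 = 0.65
a = 1140.1 − 0.65(954) = 520
Equilibrium: Y = 520 + 0.65Y + 1606.6
0.35Y = 2126.6, so Y = 2126.6/0.35 = 6076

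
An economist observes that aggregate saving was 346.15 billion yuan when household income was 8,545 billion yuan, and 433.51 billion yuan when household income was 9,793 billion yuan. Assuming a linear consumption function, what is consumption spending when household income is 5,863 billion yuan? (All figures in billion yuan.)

C = 5704.59

MPS = ΔS/ΔY = (433.51 − 346.15)/(9793 − 8545) = 87.36/1248 = 0.07
MPC = 1 − MPS = 0.93
Autonomous saving = 346.15 − 0.07(8545) = -252, so a = 252
C = 252 + 0.93(5863) = 252 + 5452.59 = 5704.59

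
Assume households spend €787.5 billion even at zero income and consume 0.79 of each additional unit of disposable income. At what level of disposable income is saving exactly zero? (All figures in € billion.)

At break-even, C = Y: 787.5 + 0.79Y = Y
0.21Y = 787.5, so Y = 787.5/0.21 = 3750

Y = 3750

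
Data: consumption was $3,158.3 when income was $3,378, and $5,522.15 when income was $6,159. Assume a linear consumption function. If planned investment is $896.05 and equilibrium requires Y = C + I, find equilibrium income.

Y = 7887

MPC = (5522.15 − 3158.3)/(6159 − 3378) = 2363.85/2781 = 0.85
a = 3158.3 − 0.85(3378) = 287
Equilibrium: Y = 287 + 0.85Y + 896.05
0.15Y = 1183.05, so Y = 1183.05/0.15 = 7887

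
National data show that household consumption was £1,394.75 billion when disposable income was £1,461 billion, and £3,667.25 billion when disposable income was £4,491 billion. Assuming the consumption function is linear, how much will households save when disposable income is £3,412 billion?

MPC = (3667.25 − 1394.75)/(4491 − 1461) = 2272.5/3030 = 0.75
a = 1394.75 − 0.75(1461) = 1394.75 − 1095.75 = 299
C = 299 + 0.75(3412) = 2858
S = 3412 − 2858 = 554

S = 554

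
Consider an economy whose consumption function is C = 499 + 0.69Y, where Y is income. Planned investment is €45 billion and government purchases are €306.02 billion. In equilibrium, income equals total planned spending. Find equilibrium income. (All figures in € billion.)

Y = C + I + G = 499 + 0.69Y + 45 + 306.02
Y − 0.69Y = 850.02
0.31Y = 850.02, so Y = 850.02/0.31 = 2742

Y = 2742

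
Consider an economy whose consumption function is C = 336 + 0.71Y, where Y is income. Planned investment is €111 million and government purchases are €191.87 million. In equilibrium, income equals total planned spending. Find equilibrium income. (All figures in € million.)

Y = C + I + G = 336 + 0.71Y + 111 + 191.87
Y − 0.71Y = 638.87
0.29Y = 638.87, so Y = 638.87/0.29 = 2203

Y = 2203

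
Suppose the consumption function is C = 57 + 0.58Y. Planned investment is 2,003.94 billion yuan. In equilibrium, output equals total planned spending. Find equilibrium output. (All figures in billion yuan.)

Y = C + I = 57 + 0.58Y + 2003.94
Y − 0.58Y = 2060.94
0.42Y = 2060.94, so Y = 2060.94/0.42 = 4907

Y = 4907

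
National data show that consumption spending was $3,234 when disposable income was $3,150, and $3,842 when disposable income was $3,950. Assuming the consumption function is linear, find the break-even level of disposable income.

MPC = (3842 − 3234)/(3950 − 3150) = 608/800 = 0.76
a = 3234 − 0.76(3150) = 3234 − 2394 = 840
Break-even: Y = a/(1−MPC) = 840/0.24 = 3500

Y = 3500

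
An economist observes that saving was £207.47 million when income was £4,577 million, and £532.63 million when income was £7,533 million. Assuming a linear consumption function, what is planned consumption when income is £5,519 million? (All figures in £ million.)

C = 5207.91

MPS = ΔS/ΔY = (532.63 − 207.47)/(7533 − 4577) = 325.16/2956 = 0.11
MPC = 1 − MPS = 0.89
Autonomous saving = 207.47 − 0.11(4577) = -296, so a = 296
C = 296 + 0.89(5519) = 296 + 4911.91 = 5207.91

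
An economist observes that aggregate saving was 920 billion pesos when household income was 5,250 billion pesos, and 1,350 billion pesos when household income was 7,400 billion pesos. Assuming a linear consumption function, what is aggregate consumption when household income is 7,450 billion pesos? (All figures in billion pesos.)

C = 6090

MPS = ΔS/ΔY = (1350 − 920)/(7400 − 5250) = 430/2150 = 0.2
MPC = 1 − MPS = 0.8
Autonomous saving = 920 − 0.2(5250) = -130, so a = 130
C = 130 + 0.8(7450) = 130 + 5960 = 6090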